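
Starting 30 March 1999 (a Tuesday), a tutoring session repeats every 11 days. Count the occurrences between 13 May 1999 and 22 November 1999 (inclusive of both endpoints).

18

Occurrences land 11·i days after 30 March 1999 for i = 0, 1, 2, …
13 May 1999 is 44 days after the start; 44 ÷ 11 = 4 remainder 0. First occurrence in the window: #5 on 13 May 1999 (4×11 = 44 days in).
22 November 1999 is 237 days after the start; 237 ÷ 11 = 21 remainder 6. Last occurrence in the window: #22 on 16 November 1999.
Occurrences #5 through #22: 18 in total.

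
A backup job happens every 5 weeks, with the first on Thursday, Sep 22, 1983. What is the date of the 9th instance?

Jun 28, 1984

The 9th occurrence is 8 intervals after the first: 8 × 35 = 280 days after Sep 22, 1983.
Sep has 30 days — 8 days to the end of Sep leaves 272.
Oct has 31 days (241 left).
Nov has 30 days (211 left).
Dec has 31 days (180 left).
Jan has 31 days (149 left).
Feb has 29 days (120 left).
Mar has 31 days (89 left).
Apr has 30 days (59 left).
May has 31 days (28 left).
28 days into Jun → Jun 28, 1984.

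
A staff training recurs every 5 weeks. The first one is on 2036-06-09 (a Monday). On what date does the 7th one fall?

The 7th occurrence is 6 intervals after the first: 6 × 35 = 210 days after 2036-06-09.
June has 30 days — 21 days to the end of June leaves 189.
July has 31 days (158 left).
August has 31 days (127 left).
September has 30 days (97 left).
October has 31 days (66 left).
November has 30 days (36 left).
December has 31 days (5 left).
5 days into January → 2037-01-05.

2037-01-05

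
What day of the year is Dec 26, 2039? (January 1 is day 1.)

360

Days in months before Dec: 31 + 28 + 31 + 30 + 31 + 30 + 31 + 31 + 30 + 31 + 30 = 334.
Plus 26 days into Dec → day 360.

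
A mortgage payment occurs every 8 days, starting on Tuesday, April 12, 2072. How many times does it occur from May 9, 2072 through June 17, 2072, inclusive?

5

Occurrences land 8·i days after April 12, 2072 for i = 0, 1, 2, …
May 9, 2072 is 27 days after the start; 27 ÷ 8 = 3 remainder 3; since the remainder is 3, round up to i = 4. First occurrence in the window: #5 on May 14, 2072 (4×8 = 32 days in).
June 17, 2072 is 66 days after the start; 66 ÷ 8 = 8 remainder 2. Last occurrence in the window: #9 on June 15, 2072.
Occurrences #5 through #9: 5 in total.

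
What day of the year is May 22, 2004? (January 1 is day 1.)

143

Days in months before May: 31 + 29 + 31 + 30 = 121.
Plus 22 days into May → day 143.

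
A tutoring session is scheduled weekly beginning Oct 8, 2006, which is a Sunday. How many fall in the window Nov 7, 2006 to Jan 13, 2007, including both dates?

9

Occurrences land 7·i days after Oct 8, 2006 for i = 0, 1, 2, …
Nov 7, 2006 is 30 days after the start; 30 ÷ 7 = 4 remainder 2; since the remainder is 2, round up to i = 5. First occurrence in the window: #6 on Nov 12, 2006 (5×7 = 35 days in).
Jan 13, 2007 is 97 days after the start; 97 ÷ 7 = 13 remainder 6. Last occurrence in the window: #14 on Jan 7, 2007.
Occurrences #6 through #14: 9 in total.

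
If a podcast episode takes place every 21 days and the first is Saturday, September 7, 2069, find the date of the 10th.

March 15, 2070

The 10th occurrence is 9 intervals after the first: 9 × 21 = 189 days after September 7, 2069.
September has 30 days — 23 days to the end of September leaves 166.
October has 31 days (135 left).
November has 30 days (105 left).
December has 31 days (74 left).
January has 31 days (43 left).
February has 28 days (15 left).
15 days into March → March 15, 2070.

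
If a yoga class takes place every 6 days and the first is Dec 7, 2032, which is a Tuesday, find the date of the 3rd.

The 3rd occurrence is 2 intervals after the first: 2 × 6 = 12 days after Dec 7, 2032.
12 days later is Dec 19, 2032.

Dec 19, 2032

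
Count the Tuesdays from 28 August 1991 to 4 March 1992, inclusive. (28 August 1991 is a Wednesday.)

27

28 August 1991 is a Wednesday; the first Tuesday on or after it is 3 September 1991 (6 days later).
From 3 September 1991 to 4 March 1992: 27 + 31 + 30 + 31 + 31 + 29 + 4 = 183 days (rest of September, October, November, December, January, February, March).
183 ÷ 7 = 26 full weeks with remainder 1, so 26 more Tuesdays after the first → 27.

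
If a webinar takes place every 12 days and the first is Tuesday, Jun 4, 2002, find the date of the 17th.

Dec 13, 2002

The 17th occurrence is 16 intervals after the first: 16 × 12 = 192 days after Jun 4, 2002.
Jun has 30 days — 26 days to the end of Jun leaves 166.
Jul has 31 days (135 left).
Aug has 31 days (104 left).
Sep has 30 days (74 left).
Oct has 31 days (43 left).
Nov has 30 days (13 left).
13 days into Dec → Dec 13, 2002.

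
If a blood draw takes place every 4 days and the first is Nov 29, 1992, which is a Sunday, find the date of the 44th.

May 20, 1993

The 44th occurrence is 43 intervals after the first: 43 × 4 = 172 days after Nov 29, 1992.
Nov has 30 days — 1 day to the end of Nov leaves 171.
Dec has 31 days (140 left).
Jan has 31 days (109 left).
Feb has 28 days (81 left).
Mar has 31 days (50 left).
Apr has 30 days (20 left).
20 days into May → May 20, 1993.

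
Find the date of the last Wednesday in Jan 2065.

Jan 28, 2065

Jan 2065 begins on a Thursday, so the first Wednesday is Jan 7 (6 days later).
Jan 2065 has 31 days. Adding weeks: 7, 14, 21, 28 — the last one ≤ 31 is the 28th.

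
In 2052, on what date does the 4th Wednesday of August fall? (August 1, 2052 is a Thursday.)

August 2052 begins on a Thursday, so the first Wednesday is August 7 (6 days later).
The 4th Wednesday is 3 weeks later: 7 + 21 = 28.

2052-08-28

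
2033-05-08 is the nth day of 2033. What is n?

Days in months before May: 31 + 28 + 31 + 30 = 120.
Plus 8 days into May → day 128.

128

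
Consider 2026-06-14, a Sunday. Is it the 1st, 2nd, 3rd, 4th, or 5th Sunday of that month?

Day 14 falls in week ⌈14/7⌉ of the month.
Days 1–7 hold the 1st Sunday, 8–14 the 2nd, 15–21 the 3rd, 22–28 the 4th, 29–31 the 5th.
14 is in the range for the 2nd.

2nd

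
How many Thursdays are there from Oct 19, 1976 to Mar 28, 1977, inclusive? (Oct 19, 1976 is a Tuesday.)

23

Oct 19, 1976 is a Tuesday; the first Thursday on or after it is Oct 21, 1976 (2 days later).
From Oct 21, 1976 to Mar 28, 1977: 10 + 30 + 31 + 31 + 28 + 28 = 158 days (rest of Oct, Nov, Dec, Jan, Feb, Mar).
158 ÷ 7 = 22 full weeks with remainder 4, so 22 more Thursdays after the first → 23.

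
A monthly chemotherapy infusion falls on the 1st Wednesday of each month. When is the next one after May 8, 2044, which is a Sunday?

May 2044 starts on a Sunday, so its 1st Wednesday is May 4, 2044 (3 days in).
That is not after May 8, 2044, so look at June 2044.
June 2044 starts on a Wednesday, so its 1st Wednesday is June 1, 2044.

June 1, 2044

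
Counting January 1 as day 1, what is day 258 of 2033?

January has 31 days (258 − 31 = 227 remain).
February has 28 days (227 − 28 = 199 remain).
March has 31 days (199 − 31 = 168 remain).
April has 30 days (168 − 30 = 138 remain).
May has 31 days (138 − 31 = 107 remain).
June has 30 days (107 − 30 = 77 remain).
July has 31 days (77 − 31 = 46 remain).
August has 31 days (46 − 31 = 15 remain).
15 into September → September 15.

2033-09-15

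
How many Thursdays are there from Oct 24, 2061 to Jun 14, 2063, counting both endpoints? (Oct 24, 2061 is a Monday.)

Oct 24, 2061 is a Monday; the first Thursday on or after it is Oct 27, 2061 (3 days later).
From Oct 27, 2061 to Jun 14, 2063: 65 + 365 + 165 = 595 days (rest of 2061, 2062, to Jun 14, 2063 in 2063).
595 ÷ 7 = 85 full weeks with remainder 0, so 85 more Thursdays after the first → 86.

86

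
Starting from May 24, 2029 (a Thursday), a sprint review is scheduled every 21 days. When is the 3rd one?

The 3rd occurrence is 2 intervals after the first: 2 × 21 = 42 days after May 24, 2029.
May has 31 days — 7 days to the end of May leaves 35.
June has 30 days (5 left).
5 days into July → July 5, 2029.

July 5, 2029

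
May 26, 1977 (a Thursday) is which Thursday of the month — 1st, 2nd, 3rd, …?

Day 26 falls in week ⌈26/7⌉ of the month.
Days 1–7 hold the 1st Thursday, 8–14 the 2nd, 15–21 the 3rd, 22–28 the 4th, 29–31 the 5th.
26 is in the range for the 4th.

4th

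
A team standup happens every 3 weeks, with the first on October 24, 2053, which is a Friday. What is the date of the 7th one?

The 7th occurrence is 6 intervals after the first: 6 × 21 = 126 days after October 24, 2053.
October has 31 days — 7 days to the end of October leaves 119.
November has 30 days (89 left).
December has 31 days (58 left).
January has 31 days (27 left).
27 days into February → February 27, 2054.

February 27, 2054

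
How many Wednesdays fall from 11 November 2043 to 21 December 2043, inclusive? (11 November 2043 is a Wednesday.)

11 November 2043 is a Wednesday; the first Wednesday on or after it is 11 November 2043.
From 11 November 2043 to 21 December 2043: 19 + 21 = 40 days (rest of November, December).
40 ÷ 7 = 5 full weeks with remainder 5, so 5 more Wednesdays after the first → 6.

6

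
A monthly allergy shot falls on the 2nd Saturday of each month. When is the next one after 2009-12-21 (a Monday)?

2010-01-09

December 2009 starts on a Tuesday; its first Saturday is the 5th, so the 2nd Saturday is the 12th — 2009-12-12.
That is not after 2009-12-21, so look at January 2010.
January 2010 starts on a Friday; its first Saturday is the 2nd, so the 2nd Saturday is the 9th — 2010-01-09.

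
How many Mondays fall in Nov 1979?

Nov 1, 1979 is a Thursday; the first Monday on or after it is Nov 5, 1979 (4 days later).
From Nov 5, 1979 to Nov 30, 1979 is 30 − 5 = 25 days.
25 ÷ 7 = 3 full weeks with remainder 4, so 3 more Mondays after the first → 4.

4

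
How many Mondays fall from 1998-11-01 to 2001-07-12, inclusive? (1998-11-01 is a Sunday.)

1998-11-01 is a Sunday; the first Monday on or after it is 1998-11-02 (1 day later).
From 1998-11-02 to 2001-07-12: 59 + 365 + 366 + 193 = 983 days (rest of 1998, 1999, 2000, to 2001-07-12 in 2001).
983 ÷ 7 = 140 full weeks with remainder 3, so 140 more Mondays after the first → 141.

141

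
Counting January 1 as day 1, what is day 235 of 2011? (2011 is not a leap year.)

Jan has 31 days (235 − 31 = 204 remain).
Feb has 28 days (204 − 28 = 176 remain).
Mar has 31 days (176 − 31 = 145 remain).
Apr has 30 days (145 − 30 = 115 remain).
May has 31 days (115 − 31 = 84 remain).
Jun has 30 days (84 − 30 = 54 remain).
Jul has 31 days (54 − 31 = 23 remain).
23 into Aug → Aug 23.

Aug 23, 2011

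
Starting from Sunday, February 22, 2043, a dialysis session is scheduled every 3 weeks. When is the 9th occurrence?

The 9th occurrence is 8 intervals after the first: 8 × 21 = 168 days after February 22, 2043.
February has 28 days — 6 days to the end of February leaves 162.
March has 31 days (131 left).
April has 30 days (101 left).
May has 31 days (70 left).
June has 30 days (40 left).
July has 31 days (9 left).
9 days into August → August 9, 2043.

August 9, 2043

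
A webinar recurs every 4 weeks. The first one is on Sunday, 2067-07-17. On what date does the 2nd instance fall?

2067-08-14

The 2nd occurrence is 1 interval after the first: 1 × 28 = 28 days after 2067-07-17.
July has 31 days — 14 days to the end of July leaves 14.
14 days into August → 2067-08-14.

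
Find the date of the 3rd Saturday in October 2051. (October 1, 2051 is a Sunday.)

October 2051 begins on a Sunday, so the first Saturday is October 7 (6 days later).
The 3rd Saturday is 2 weeks later: 7 + 14 = 21.

October 21, 2051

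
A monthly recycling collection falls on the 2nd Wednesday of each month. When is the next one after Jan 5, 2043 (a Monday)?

Jan 2043 starts on a Thursday; its first Wednesday is the 7th, so the 2nd Wednesday is the 14th — Jan 14, 2043.
Jan 14, 2043 is after Jan 5, 2043, so that is the next one.

Jan 14, 2043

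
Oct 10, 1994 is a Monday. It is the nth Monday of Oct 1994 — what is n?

Day 10 falls in week ⌈10/7⌉ of the month.
Days 1–7 hold the 1st Monday, 8–14 the 2nd, 15–21 the 3rd, 22–28 the 4th, 29–31 the 5th.
10 is in the range for the 2nd.

2nd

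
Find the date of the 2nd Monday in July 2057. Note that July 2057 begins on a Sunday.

2057-07-09

July 2057 begins on a Sunday, so the first Monday is July 2 (1 day later).
The 2nd Monday is 1 weeks later: 2 + 7 = 9.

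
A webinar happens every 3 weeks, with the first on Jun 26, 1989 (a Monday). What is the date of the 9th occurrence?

The 9th occurrence is 8 intervals after the first: 8 × 21 = 168 days after Jun 26, 1989.
Jun has 30 days — 4 days to the end of Jun leaves 164.
Jul has 31 days (133 left).
Aug has 31 days (102 left).
Sep has 30 days (72 left).
Oct has 31 days (41 left).
Nov has 30 days (11 left).
11 days into Dec → Dec 11, 1989.

Dec 11, 1989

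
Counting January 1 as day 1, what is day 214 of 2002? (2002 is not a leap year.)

January has 31 days (214 − 31 = 183 remain).
February has 28 days (183 − 28 = 155 remain).
March has 31 days (155 − 31 = 124 remain).
April has 30 days (124 − 30 = 94 remain).
May has 31 days (94 − 31 = 63 remain).
June has 30 days (63 − 30 = 33 remain).
July has 31 days (33 − 31 = 2 remain).
2 into August → August 2.

2 August 2002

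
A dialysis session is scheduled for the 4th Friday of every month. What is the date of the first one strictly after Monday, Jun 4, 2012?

Jun 2012 starts on a Friday; its first Friday is the 1st, so the 4th Friday is the 22nd — Jun 22, 2012.
Jun 22, 2012 is after Jun 4, 2012, so that is the next one.

Jun 22, 2012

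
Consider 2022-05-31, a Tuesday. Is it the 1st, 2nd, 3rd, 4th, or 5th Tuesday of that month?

5th

Day 31 falls in week ⌈31/7⌉ of the month.
Days 1–7 hold the 1st Tuesday, 8–14 the 2nd, 15–21 the 3rd, 22–28 the 4th, 29–31 the 5th.
31 is in the range for the 5th.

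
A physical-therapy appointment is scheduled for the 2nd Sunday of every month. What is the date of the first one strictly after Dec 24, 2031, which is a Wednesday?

Dec 2031 starts on a Monday; its first Sunday is the 7th, so the 2nd Sunday is the 14th — Dec 14, 2031.
That is not after Dec 24, 2031, so look at Jan 2032.
Jan 2032 starts on a Thursday; its first Sunday is the 4th, so the 2nd Sunday is the 11th — Jan 11, 2032.

Jan 11, 2032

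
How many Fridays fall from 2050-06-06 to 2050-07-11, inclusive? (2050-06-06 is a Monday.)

2050-06-06 is a Monday; the first Friday on or after it is 2050-06-10 (4 days later).
From 2050-06-10 to 2050-07-11: 20 + 11 = 31 days (rest of June, July).
31 ÷ 7 = 4 full weeks with remainder 3, so 4 more Fridays after the first → 5.

5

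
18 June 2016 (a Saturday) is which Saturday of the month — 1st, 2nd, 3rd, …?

3rd

Day 18 falls in week ⌈18/7⌉ of the month.
Days 1–7 hold the 1st Saturday, 8–14 the 2nd, 15–21 the 3rd, 22–28 the 4th, 29–31 the 5th.
18 is in the range for the 3rd.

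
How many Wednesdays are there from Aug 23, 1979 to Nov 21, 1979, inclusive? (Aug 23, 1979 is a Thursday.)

13

Aug 23, 1979 is a Thursday; the first Wednesday on or after it is Aug 29, 1979 (6 days later).
From Aug 29, 1979 to Nov 21, 1979: 2 + 30 + 31 + 21 = 84 days (rest of Aug, Sep, Oct, Nov).
84 ÷ 7 = 12 full weeks with remainder 0, so 12 more Wednesdays after the first → 13.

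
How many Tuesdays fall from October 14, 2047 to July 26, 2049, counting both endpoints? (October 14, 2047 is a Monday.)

October 14, 2047 is a Monday; the first Tuesday on or after it is October 15, 2047 (1 day later).
From October 15, 2047 to July 26, 2049: 77 + 366 + 207 = 650 days (rest of 2047, 2048, to July 26, 2049 in 2049).
650 ÷ 7 = 92 full weeks with remainder 6, so 92 more Tuesdays after the first → 93.

93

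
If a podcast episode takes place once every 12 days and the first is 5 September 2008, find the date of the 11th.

3 January 2009

The 11th occurrence is 10 intervals after the first: 10 × 12 = 120 days after 5 September 2008.
September has 30 days — 25 days to the end of September leaves 95.
October has 31 days (64 left).
November has 30 days (34 left).
December has 31 days (3 left).
3 days into January → 3 January 2009.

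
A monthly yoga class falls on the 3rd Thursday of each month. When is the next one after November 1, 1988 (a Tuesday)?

November 1988 starts on a Tuesday; its first Thursday is the 3rd, so the 3rd Thursday is the 17th — November 17, 1988.
November 17, 1988 is after November 1, 1988, so that is the next one.

November 17, 1988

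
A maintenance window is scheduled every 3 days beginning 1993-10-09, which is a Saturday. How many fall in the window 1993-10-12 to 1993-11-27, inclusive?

16

Occurrences land 3·i days after 1993-10-09 for i = 0, 1, 2, …
1993-10-12 is 3 days after the start; 3 ÷ 3 = 1 remainder 0. First occurrence in the window: #2 on 1993-10-12 (1×3 = 3 days in).
1993-11-27 is 49 days after the start; 49 ÷ 3 = 16 remainder 1. Last occurrence in the window: #17 on 1993-11-26.
Occurrences #2 through #17: 16 in total.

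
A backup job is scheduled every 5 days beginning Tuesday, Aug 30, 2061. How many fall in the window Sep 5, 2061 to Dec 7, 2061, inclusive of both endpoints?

18

Occurrences land 5·i days after Aug 30, 2061 for i = 0, 1, 2, …
Sep 5, 2061 is 6 days after the start; 6 ÷ 5 = 1 remainder 1; since the remainder is 1, round up to i = 2. First occurrence in the window: #3 on Sep 9, 2061 (2×5 = 10 days in).
Dec 7, 2061 is 99 days after the start; 99 ÷ 5 = 19 remainder 4. Last occurrence in the window: #20 on Dec 3, 2061.
Occurrences #3 through #20: 18 in total.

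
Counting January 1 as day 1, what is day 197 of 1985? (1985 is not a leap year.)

January has 31 days (197 − 31 = 166 remain).
February has 28 days (166 − 28 = 138 remain).
March has 31 days (138 − 31 = 107 remain).
April has 30 days (107 − 30 = 77 remain).
May has 31 days (77 − 31 = 46 remain).
June has 30 days (46 − 30 = 16 remain).
16 into July → July 16.

1985-07-16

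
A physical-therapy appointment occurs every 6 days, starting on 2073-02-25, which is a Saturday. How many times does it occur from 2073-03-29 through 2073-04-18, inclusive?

Occurrences land 6·i days after 2073-02-25 for i = 0, 1, 2, …
2073-03-29 is 32 days after the start; 32 ÷ 6 = 5 remainder 2; since the remainder is 2, round up to i = 6. First occurrence in the window: #7 on 2073-04-02 (6×6 = 36 days in).
2073-04-18 is 52 days after the start; 52 ÷ 6 = 8 remainder 4. Last occurrence in the window: #9 on 2073-04-14.
Occurrences #7 through #9: 3 in total.

3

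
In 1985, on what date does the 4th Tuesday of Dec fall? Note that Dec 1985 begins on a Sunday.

Dec 24, 1985

Dec 1985 begins on a Sunday, so the first Tuesday is Dec 3 (2 days later).
The 4th Tuesday is 3 weeks later: 3 + 21 = 24.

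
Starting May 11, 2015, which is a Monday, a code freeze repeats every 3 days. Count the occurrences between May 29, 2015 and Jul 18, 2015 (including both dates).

17

Occurrences land 3·i days after May 11, 2015 for i = 0, 1, 2, …
May 29, 2015 is 18 days after the start; 18 ÷ 3 = 6 remainder 0. First occurrence in the window: #7 on May 29, 2015 (6×3 = 18 days in).
Jul 18, 2015 is 68 days after the start; 68 ÷ 3 = 22 remainder 2. Last occurrence in the window: #23 on Jul 16, 2015.
Occurrences #7 through #23: 17 in total.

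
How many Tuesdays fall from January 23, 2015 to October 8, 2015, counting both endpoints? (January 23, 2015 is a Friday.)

January 23, 2015 is a Friday; the first Tuesday on or after it is January 27, 2015 (4 days later).
From January 27, 2015 to October 8, 2015: 4 + 28 + 31 + 30 + 31 + 30 + 31 + 31 + 30 + 8 = 254 days (rest of January, February, March, April, May, June, July, August, September, October).
254 ÷ 7 = 36 full weeks with remainder 2, so 36 more Tuesdays after the first → 37.

37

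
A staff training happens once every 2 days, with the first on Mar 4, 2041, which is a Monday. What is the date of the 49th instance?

The 49th occurrence is 48 intervals after the first: 48 × 2 = 96 days after Mar 4, 2041.
Mar has 31 days — 27 days to the end of Mar leaves 69.
Apr has 30 days (39 left).
May has 31 days (8 left).
8 days into Jun → Jun 8, 2041.

Jun 8, 2041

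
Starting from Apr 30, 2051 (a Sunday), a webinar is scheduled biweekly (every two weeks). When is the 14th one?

Oct 29, 2051

The 14th occurrence is 13 intervals after the first: 13 × 14 = 182 days after Apr 30, 2051.
Apr has 30 days — 0 days to the end of Apr leaves 182.
May has 31 days (151 left).
Jun has 30 days (121 left).
Jul has 31 days (90 left).
Aug has 31 days (59 left).
Sep has 30 days (29 left).
29 days into Oct → Oct 29, 2051.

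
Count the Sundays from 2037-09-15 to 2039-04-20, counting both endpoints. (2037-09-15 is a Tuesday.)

2037-09-15 is a Tuesday; the first Sunday on or after it is 2037-09-20 (5 days later).
From 2037-09-20 to 2039-04-20: 102 + 365 + 110 = 577 days (rest of 2037, 2038, to 2039-04-20 in 2039).
577 ÷ 7 = 82 full weeks with remainder 3, so 82 more Sundays after the first → 83.

83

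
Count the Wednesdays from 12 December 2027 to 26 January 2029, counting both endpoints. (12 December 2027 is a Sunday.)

59

12 December 2027 is a Sunday; the first Wednesday on or after it is 15 December 2027 (3 days later).
From 15 December 2027 to 26 January 2029: 16 + 366 + 26 = 408 days (rest of 2027, 2028, to 26 January 2029 in 2029).
408 ÷ 7 = 58 full weeks with remainder 2, so 58 more Wednesdays after the first → 59.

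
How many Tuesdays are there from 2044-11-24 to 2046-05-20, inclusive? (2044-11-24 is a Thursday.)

2044-11-24 is a Thursday; the first Tuesday on or after it is 2044-11-29 (5 days later).
From 2044-11-29 to 2046-05-20: 32 + 365 + 140 = 537 days (rest of 2044, 2045, to 2046-05-20 in 2046).
537 ÷ 7 = 76 full weeks with remainder 5, so 76 more Tuesdays after the first → 77.

77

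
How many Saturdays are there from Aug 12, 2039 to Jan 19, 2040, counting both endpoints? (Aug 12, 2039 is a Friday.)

Aug 12, 2039 is a Friday; the first Saturday on or after it is Aug 13, 2039 (1 day later).
From Aug 13, 2039 to Jan 19, 2040: 18 + 30 + 31 + 30 + 31 + 19 = 159 days (rest of Aug, Sep, Oct, Nov, Dec, Jan).
159 ÷ 7 = 22 full weeks with remainder 5, so 22 more Saturdays after the first → 23.

23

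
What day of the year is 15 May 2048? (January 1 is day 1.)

Days in months before May: 31 + 29 + 31 + 30 = 121.
Plus 15 days into May → day 136.

136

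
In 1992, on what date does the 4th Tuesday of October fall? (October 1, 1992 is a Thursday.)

October 1992 begins on a Thursday, so the first Tuesday is October 6 (5 days later).
The 4th Tuesday is 3 weeks later: 6 + 21 = 27.

27 October 1992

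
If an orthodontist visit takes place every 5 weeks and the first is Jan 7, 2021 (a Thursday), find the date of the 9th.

The 9th occurrence is 8 intervals after the first: 8 × 35 = 280 days after Jan 7, 2021.
Jan has 31 days — 24 days to the end of Jan leaves 256.
Feb has 28 days (228 left).
Mar has 31 days (197 left).
Apr has 30 days (167 left).
May has 31 days (136 left).
Jun has 30 days (106 left).
Jul has 31 days (75 left).
Aug has 31 days (44 left).
Sep has 30 days (14 left).
14 days into Oct → Oct 14, 2021.

Oct 14, 2021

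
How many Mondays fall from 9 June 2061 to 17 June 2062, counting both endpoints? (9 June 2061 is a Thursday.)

9 June 2061 is a Thursday; the first Monday on or after it is 13 June 2061 (4 days later).
From 13 June 2061 to 17 June 2062: 201 + 168 = 369 days (rest of 2061, to 17 June 2062 in 2062).
369 ÷ 7 = 52 full weeks with remainder 5, so 52 more Mondays after the first → 53.

53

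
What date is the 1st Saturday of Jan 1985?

The first Saturday of Jan 1985 is Jan 5.

Jan 5, 1985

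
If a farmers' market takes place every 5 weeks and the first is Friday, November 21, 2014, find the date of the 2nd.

December 26, 2014

The 2nd occurrence is 1 interval after the first: 1 × 35 = 35 days after November 21, 2014.
November has 30 days — 9 days to the end of November leaves 26.
26 days into December → December 26, 2014.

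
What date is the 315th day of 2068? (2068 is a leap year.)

January has 31 days (315 − 31 = 284 remain).
February has 29 days (284 − 29 = 255 remain).
March has 31 days (255 − 31 = 224 remain).
April has 30 days (224 − 30 = 194 remain).
May has 31 days (194 − 31 = 163 remain).
June has 30 days (163 − 30 = 133 remain).
July has 31 days (133 − 31 = 102 remain).
August has 31 days (102 − 31 = 71 remain).
September has 30 days (71 − 30 = 41 remain).
October has 31 days (41 − 31 = 10 remain).
10 into November → November 10.

November 10, 2068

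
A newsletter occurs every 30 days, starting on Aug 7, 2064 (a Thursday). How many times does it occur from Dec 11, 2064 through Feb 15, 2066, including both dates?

Occurrences land 30·i days after Aug 7, 2064 for i = 0, 1, 2, …
Dec 11, 2064 is 126 days after the start; 126 ÷ 30 = 4 remainder 6; since the remainder is 6, round up to i = 5. First occurrence in the window: #6 on Jan 4, 2065 (5×30 = 150 days in).
Feb 15, 2066 is 557 days after the start; 557 ÷ 30 = 18 remainder 17. Last occurrence in the window: #19 on Jan 29, 2066.
Occurrences #6 through #19: 14 in total.

14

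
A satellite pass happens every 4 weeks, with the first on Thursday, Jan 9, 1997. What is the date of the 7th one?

Jun 26, 1997

The 7th occurrence is 6 intervals after the first: 6 × 28 = 168 days after Jan 9, 1997.
Jan has 31 days — 22 days to the end of Jan leaves 146.
Feb has 28 days (118 left).
Mar has 31 days (87 left).
Apr has 30 days (57 left).
May has 31 days (26 left).
26 days into Jun → Jun 26, 1997.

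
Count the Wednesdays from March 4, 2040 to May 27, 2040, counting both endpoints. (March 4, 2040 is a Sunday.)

12

March 4, 2040 is a Sunday; the first Wednesday on or after it is March 7, 2040 (3 days later).
From March 7, 2040 to May 27, 2040: 24 + 30 + 27 = 81 days (rest of March, April, May).
81 ÷ 7 = 11 full weeks with remainder 4, so 11 more Wednesdays after the first → 12.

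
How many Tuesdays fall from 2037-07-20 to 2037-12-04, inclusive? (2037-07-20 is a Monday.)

2037-07-20 is a Monday; the first Tuesday on or after it is 2037-07-21 (1 day later).
From 2037-07-21 to 2037-12-04: 10 + 31 + 30 + 31 + 30 + 4 = 136 days (rest of July, August, September, October, November, December).
136 ÷ 7 = 19 full weeks with remainder 3, so 19 more Tuesdays after the first → 20.

20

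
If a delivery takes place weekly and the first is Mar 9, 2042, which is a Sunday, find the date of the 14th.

The 14th occurrence is 13 intervals after the first: 13 × 7 = 91 days after Mar 9, 2042.
Mar has 31 days — 22 days to the end of Mar leaves 69.
Apr has 30 days (39 left).
May has 31 days (8 left).
8 days into Jun → Jun 8, 2042.

Jun 8, 2042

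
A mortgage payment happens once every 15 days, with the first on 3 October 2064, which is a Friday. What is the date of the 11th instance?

2 March 2065

The 11th occurrence is 10 intervals after the first: 10 × 15 = 150 days after 3 October 2064.
October has 31 days — 28 days to the end of October leaves 122.
November has 30 days (92 left).
December has 31 days (61 left).
January has 31 days (30 left).
February has 28 days (2 left).
2 days into March → 2 March 2065.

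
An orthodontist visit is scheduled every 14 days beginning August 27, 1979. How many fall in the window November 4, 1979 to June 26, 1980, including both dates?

17

Occurrences land 14·i days after August 27, 1979 for i = 0, 1, 2, …
November 4, 1979 is 69 days after the start; 69 ÷ 14 = 4 remainder 13; since the remainder is 13, round up to i = 5. First occurrence in the window: #6 on November 5, 1979 (5×14 = 70 days in).
June 26, 1980 is 304 days after the start; 304 ÷ 14 = 21 remainder 10. Last occurrence in the window: #22 on June 16, 1980.
Occurrences #6 through #22: 17 in total.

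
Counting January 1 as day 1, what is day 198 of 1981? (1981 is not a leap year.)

17 July 1981

January has 31 days (198 − 31 = 167 remain).
February has 28 days (167 − 28 = 139 remain).
March has 31 days (139 − 31 = 108 remain).
April has 30 days (108 − 30 = 78 remain).
May has 31 days (78 − 31 = 47 remain).
June has 30 days (47 − 30 = 17 remain).
17 into July → July 17.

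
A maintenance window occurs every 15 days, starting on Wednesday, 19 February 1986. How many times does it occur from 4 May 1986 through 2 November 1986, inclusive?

Occurrences land 15·i days after 19 February 1986 for i = 0, 1, 2, …
4 May 1986 is 74 days after the start; 74 ÷ 15 = 4 remainder 14; since the remainder is 14, round up to i = 5. First occurrence in the window: #6 on 5 May 1986 (5×15 = 75 days in).
2 November 1986 is 256 days after the start; 256 ÷ 15 = 17 remainder 1. Last occurrence in the window: #18 on 1 November 1986.
Occurrences #6 through #18: 13 in total.

13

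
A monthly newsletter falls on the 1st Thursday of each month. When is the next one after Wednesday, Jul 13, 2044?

Aug 4, 2044

Jul 2044 starts on a Friday, so its 1st Thursday is Jul 7, 2044 (6 days in).
That is not after Jul 13, 2044, so look at Aug 2044.
Aug 2044 starts on a Monday, so its 1st Thursday is Aug 4, 2044 (3 days in).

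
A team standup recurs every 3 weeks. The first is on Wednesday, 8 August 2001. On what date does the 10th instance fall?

The 10th occurrence is 9 intervals after the first: 9 × 21 = 189 days after 8 August 2001.
August has 31 days — 23 days to the end of August leaves 166.
September has 30 days (136 left).
October has 31 days (105 left).
November has 30 days (75 left).
December has 31 days (44 left).
January has 31 days (13 left).
13 days into February → 13 February 2002.

13 February 2002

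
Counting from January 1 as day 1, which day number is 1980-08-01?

214

Days in months before August: 31 + 29 + 31 + 30 + 31 + 30 + 31 = 213.
Plus 1 day into August → day 214.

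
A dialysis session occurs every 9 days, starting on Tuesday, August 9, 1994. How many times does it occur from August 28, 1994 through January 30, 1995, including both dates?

Occurrences land 9·i days after August 9, 1994 for i = 0, 1, 2, …
August 28, 1994 is 19 days after the start; 19 ÷ 9 = 2 remainder 1; since the remainder is 1, round up to i = 3. First occurrence in the window: #4 on September 5, 1994 (3×9 = 27 days in).
January 30, 1995 is 174 days after the start; 174 ÷ 9 = 19 remainder 3. Last occurrence in the window: #20 on January 27, 1995.
Occurrences #4 through #20: 17 in total.

17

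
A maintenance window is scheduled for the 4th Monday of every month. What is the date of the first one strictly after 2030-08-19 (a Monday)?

2030-08-26

August 2030 starts on a Thursday; its first Monday is the 5th, so the 4th Monday is the 26th — 2030-08-26.
2030-08-26 is after 2030-08-19, so that is the next one.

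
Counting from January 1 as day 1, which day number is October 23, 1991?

296

Days in months before October: 31 + 28 + 31 + 30 + 31 + 30 + 31 + 31 + 30 = 273.
Plus 23 days into October → day 296.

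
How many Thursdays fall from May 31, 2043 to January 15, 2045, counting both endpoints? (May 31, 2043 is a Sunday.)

85

May 31, 2043 is a Sunday; the first Thursday on or after it is June 4, 2043 (4 days later).
From June 4, 2043 to January 15, 2045: 210 + 366 + 15 = 591 days (rest of 2043, 2044, to January 15, 2045 in 2045).
591 ÷ 7 = 84 full weeks with remainder 3, so 84 more Thursdays after the first → 85.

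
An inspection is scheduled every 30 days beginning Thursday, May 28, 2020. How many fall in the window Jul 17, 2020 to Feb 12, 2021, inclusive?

Occurrences land 30·i days after May 28, 2020 for i = 0, 1, 2, …
Jul 17, 2020 is 50 days after the start; 50 ÷ 30 = 1 remainder 20; since the remainder is 20, round up to i = 2. First occurrence in the window: #3 on Jul 27, 2020 (2×30 = 60 days in).
Feb 12, 2021 is 260 days after the start; 260 ÷ 30 = 8 remainder 20. Last occurrence in the window: #9 on Jan 23, 2021.
Occurrences #3 through #9: 7 in total.

7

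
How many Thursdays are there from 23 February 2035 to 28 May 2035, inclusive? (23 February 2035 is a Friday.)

13

23 February 2035 is a Friday; the first Thursday on or after it is 1 March 2035 (6 days later).
From 1 March 2035 to 28 May 2035: 30 + 30 + 28 = 88 days (rest of March, April, May).
88 ÷ 7 = 12 full weeks with remainder 4, so 12 more Thursdays after the first → 13.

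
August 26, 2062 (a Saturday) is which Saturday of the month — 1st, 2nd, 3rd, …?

Day 26 falls in week ⌈26/7⌉ of the month.
Days 1–7 hold the 1st Saturday, 8–14 the 2nd, 15–21 the 3rd, 22–28 the 4th, 29–31 the 5th.
26 is in the range for the 4th.

4th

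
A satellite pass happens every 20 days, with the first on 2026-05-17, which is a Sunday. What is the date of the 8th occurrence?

The 8th occurrence is 7 intervals after the first: 7 × 20 = 140 days after 2026-05-17.
May has 31 days — 14 days to the end of May leaves 126.
June has 30 days (96 left).
July has 31 days (65 left).
August has 31 days (34 left).
September has 30 days (4 left).
4 days into October → 2026-10-04.

2026-10-04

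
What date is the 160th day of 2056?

January has 31 days (160 − 31 = 129 remain).
February has 29 days (129 − 29 = 100 remain).
March has 31 days (100 − 31 = 69 remain).
April has 30 days (69 − 30 = 39 remain).
May has 31 days (39 − 31 = 8 remain).
8 into June → June 8.

2056-06-08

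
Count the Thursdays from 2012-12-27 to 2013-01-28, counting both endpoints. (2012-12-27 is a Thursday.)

5

2012-12-27 is a Thursday; the first Thursday on or after it is 2012-12-27.
From 2012-12-27 to 2013-01-28: 4 + 28 = 32 days (rest of December, January).
32 ÷ 7 = 4 full weeks with remainder 4, so 4 more Thursdays after the first → 5.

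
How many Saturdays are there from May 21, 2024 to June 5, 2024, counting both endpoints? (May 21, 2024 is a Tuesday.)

May 21, 2024 is a Tuesday; the first Saturday on or after it is May 25, 2024 (4 days later).
From May 25, 2024 to June 5, 2024: 6 + 5 = 11 days (rest of May, June).
11 ÷ 7 = 1 full weeks with remainder 4, so 1 more Saturdays after the first → 2.

2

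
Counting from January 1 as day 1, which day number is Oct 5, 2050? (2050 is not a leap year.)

278

Days in months before Oct: 31 + 28 + 31 + 30 + 31 + 30 + 31 + 31 + 30 = 273.
Plus 5 days into Oct → day 278.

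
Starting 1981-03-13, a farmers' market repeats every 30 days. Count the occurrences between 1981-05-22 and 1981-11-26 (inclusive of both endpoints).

Occurrences land 30·i days after 1981-03-13 for i = 0, 1, 2, …
1981-05-22 is 70 days after the start; 70 ÷ 30 = 2 remainder 10; since the remainder is 10, round up to i = 3. First occurrence in the window: #4 on 1981-06-11 (3×30 = 90 days in).
1981-11-26 is 258 days after the start; 258 ÷ 30 = 8 remainder 18. Last occurrence in the window: #9 on 1981-11-08.
Occurrences #4 through #9: 6 in total.

6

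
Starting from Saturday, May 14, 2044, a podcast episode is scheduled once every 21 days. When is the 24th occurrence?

The 24th occurrence is 23 intervals after the first: 23 × 21 = 483 days after May 14, 2044.
May has 31 days — 17 days to the end of May leaves 466.
From end of May to end of 2044 is 214 days (252 left).
January has 31 days (221 left).
February has 28 days (193 left).
March has 31 days (162 left).
April has 30 days (132 left).
May has 31 days (101 left).
June has 30 days (71 left).
July has 31 days (40 left).
August has 31 days (9 left).
9 days into September → September 9, 2045.

September 9, 2045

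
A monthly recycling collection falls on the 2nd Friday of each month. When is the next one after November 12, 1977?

November 1977 starts on a Tuesday; its first Friday is the 4th, so the 2nd Friday is the 11th — November 11, 1977.
That is not after November 12, 1977, so look at December 1977.
December 1977 starts on a Thursday; its first Friday is the 2nd, so the 2nd Friday is the 9th — December 9, 1977.

December 9, 1977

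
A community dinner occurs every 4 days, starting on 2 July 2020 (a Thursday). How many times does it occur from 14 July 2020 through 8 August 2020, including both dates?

7

Occurrences land 4·i days after 2 July 2020 for i = 0, 1, 2, …
14 July 2020 is 12 days after the start; 12 ÷ 4 = 3 remainder 0. First occurrence in the window: #4 on 14 July 2020 (3×4 = 12 days in).
8 August 2020 is 37 days after the start; 37 ÷ 4 = 9 remainder 1. Last occurrence in the window: #10 on 7 August 2020.
Occurrences #4 through #10: 7 in total.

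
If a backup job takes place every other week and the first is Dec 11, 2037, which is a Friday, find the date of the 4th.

The 4th occurrence is 3 intervals after the first: 3 × 14 = 42 days after Dec 11, 2037.
Dec has 31 days — 20 days to the end of Dec leaves 22.
22 days into Jan → Jan 22, 2038.

Jan 22, 2038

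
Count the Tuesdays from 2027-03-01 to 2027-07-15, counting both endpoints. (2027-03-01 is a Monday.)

2027-03-01 is a Monday; the first Tuesday on or after it is 2027-03-02 (1 day later).
From 2027-03-02 to 2027-07-15: 29 + 30 + 31 + 30 + 15 = 135 days (rest of March, April, May, June, July).
135 ÷ 7 = 19 full weeks with remainder 2, so 19 more Tuesdays after the first → 20.

20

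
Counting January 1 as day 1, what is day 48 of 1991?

January has 31 days (48 − 31 = 17 remain).
17 into February → February 17.

17 February 1991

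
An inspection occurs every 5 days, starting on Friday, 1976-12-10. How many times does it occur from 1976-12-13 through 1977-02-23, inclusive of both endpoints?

15

Occurrences land 5·i days after 1976-12-10 for i = 0, 1, 2, …
1976-12-13 is 3 days after the start; 3 ÷ 5 = 0 remainder 3; since the remainder is 3, round up to i = 1. First occurrence in the window: #2 on 1976-12-15 (1×5 = 5 days in).
1977-02-23 is 75 days after the start; 75 ÷ 5 = 15 remainder 0. Last occurrence in the window: #16 on 1977-02-23.
Occurrences #2 through #16: 15 in total.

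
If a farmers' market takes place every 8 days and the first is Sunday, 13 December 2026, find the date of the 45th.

30 November 2027

The 45th occurrence is 44 intervals after the first: 44 × 8 = 352 days after 13 December 2026.
December has 31 days — 18 days to the end of December leaves 334.
January has 31 days (303 left).
February has 28 days (275 left).
March has 31 days (244 left).
April has 30 days (214 left).
May has 31 days (183 left).
June has 30 days (153 left).
July has 31 days (122 left).
August has 31 days (91 left).
September has 30 days (61 left).
October has 31 days (30 left).
30 days into November → 30 November 2027.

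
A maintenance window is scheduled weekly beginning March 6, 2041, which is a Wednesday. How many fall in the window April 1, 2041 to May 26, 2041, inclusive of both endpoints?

8

Occurrences land 7·i days after March 6, 2041 for i = 0, 1, 2, …
April 1, 2041 is 26 days after the start; 26 ÷ 7 = 3 remainder 5; since the remainder is 5, round up to i = 4. First occurrence in the window: #5 on April 3, 2041 (4×7 = 28 days in).
May 26, 2041 is 81 days after the start; 81 ÷ 7 = 11 remainder 4. Last occurrence in the window: #12 on May 22, 2041.
Occurrences #5 through #12: 8 in total.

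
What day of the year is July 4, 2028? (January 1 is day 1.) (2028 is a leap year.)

186

Days in months before July: 31 + 29 + 31 + 30 + 31 + 30 = 182.
Plus 4 days into July → day 186.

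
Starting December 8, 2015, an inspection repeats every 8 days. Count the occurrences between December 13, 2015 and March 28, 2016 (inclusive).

13

Occurrences land 8·i days after December 8, 2015 for i = 0, 1, 2, …
December 13, 2015 is 5 days after the start; 5 ÷ 8 = 0 remainder 5; since the remainder is 5, round up to i = 1. First occurrence in the window: #2 on December 16, 2015 (1×8 = 8 days in).
March 28, 2016 is 111 days after the start; 111 ÷ 8 = 13 remainder 7. Last occurrence in the window: #14 on March 21, 2016.
Occurrences #2 through #14: 13 in total.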